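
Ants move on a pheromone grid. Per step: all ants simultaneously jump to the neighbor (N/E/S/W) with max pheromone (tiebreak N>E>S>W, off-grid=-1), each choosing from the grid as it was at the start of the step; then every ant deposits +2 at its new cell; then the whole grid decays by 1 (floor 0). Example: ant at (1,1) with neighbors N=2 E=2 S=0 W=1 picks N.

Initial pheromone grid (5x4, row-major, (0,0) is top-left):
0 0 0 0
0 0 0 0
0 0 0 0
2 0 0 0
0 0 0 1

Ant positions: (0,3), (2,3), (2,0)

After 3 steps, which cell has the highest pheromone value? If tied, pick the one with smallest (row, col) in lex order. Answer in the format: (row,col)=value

Step 1: ant0:(0,3)->S->(1,3) | ant1:(2,3)->N->(1,3) | ant2:(2,0)->S->(3,0)
  grid max=3 at (1,3)
Step 2: ant0:(1,3)->N->(0,3) | ant1:(1,3)->N->(0,3) | ant2:(3,0)->N->(2,0)
  grid max=3 at (0,3)
Step 3: ant0:(0,3)->S->(1,3) | ant1:(0,3)->S->(1,3) | ant2:(2,0)->S->(3,0)
  grid max=5 at (1,3)
Final grid:
  0 0 0 2
  0 0 0 5
  0 0 0 0
  3 0 0 0
  0 0 0 0
Max pheromone 5 at (1,3)

Answer: (1,3)=5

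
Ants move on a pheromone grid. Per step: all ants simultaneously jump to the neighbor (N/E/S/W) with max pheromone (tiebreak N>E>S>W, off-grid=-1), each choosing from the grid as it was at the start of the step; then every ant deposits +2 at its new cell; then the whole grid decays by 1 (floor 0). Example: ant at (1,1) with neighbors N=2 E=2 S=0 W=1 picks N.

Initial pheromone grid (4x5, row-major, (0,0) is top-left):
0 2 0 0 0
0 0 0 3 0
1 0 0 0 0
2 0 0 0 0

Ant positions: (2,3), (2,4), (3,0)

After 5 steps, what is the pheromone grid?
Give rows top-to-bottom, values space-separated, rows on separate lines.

After step 1: ants at (1,3),(1,4),(2,0)
  0 1 0 0 0
  0 0 0 4 1
  2 0 0 0 0
  1 0 0 0 0
After step 2: ants at (1,4),(1,3),(3,0)
  0 0 0 0 0
  0 0 0 5 2
  1 0 0 0 0
  2 0 0 0 0
After step 3: ants at (1,3),(1,4),(2,0)
  0 0 0 0 0
  0 0 0 6 3
  2 0 0 0 0
  1 0 0 0 0
After step 4: ants at (1,4),(1,3),(3,0)
  0 0 0 0 0
  0 0 0 7 4
  1 0 0 0 0
  2 0 0 0 0
After step 5: ants at (1,3),(1,4),(2,0)
  0 0 0 0 0
  0 0 0 8 5
  2 0 0 0 0
  1 0 0 0 0

0 0 0 0 0
0 0 0 8 5
2 0 0 0 0
1 0 0 0 0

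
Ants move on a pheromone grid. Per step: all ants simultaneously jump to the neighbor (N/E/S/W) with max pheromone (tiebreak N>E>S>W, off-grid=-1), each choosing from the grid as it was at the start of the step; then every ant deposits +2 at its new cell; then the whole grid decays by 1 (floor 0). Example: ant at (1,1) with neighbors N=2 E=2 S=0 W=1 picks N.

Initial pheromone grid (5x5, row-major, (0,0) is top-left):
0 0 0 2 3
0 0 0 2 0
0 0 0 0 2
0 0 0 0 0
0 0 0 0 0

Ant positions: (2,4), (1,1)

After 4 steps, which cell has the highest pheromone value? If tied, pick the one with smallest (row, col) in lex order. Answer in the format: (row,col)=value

Answer: (0,4)=5

Derivation:
Step 1: ant0:(2,4)->N->(1,4) | ant1:(1,1)->N->(0,1)
  grid max=2 at (0,4)
Step 2: ant0:(1,4)->N->(0,4) | ant1:(0,1)->E->(0,2)
  grid max=3 at (0,4)
Step 3: ant0:(0,4)->S->(1,4) | ant1:(0,2)->E->(0,3)
  grid max=2 at (0,4)
Step 4: ant0:(1,4)->N->(0,4) | ant1:(0,3)->E->(0,4)
  grid max=5 at (0,4)
Final grid:
  0 0 0 0 5
  0 0 0 0 0
  0 0 0 0 0
  0 0 0 0 0
  0 0 0 0 0
Max pheromone 5 at (0,4)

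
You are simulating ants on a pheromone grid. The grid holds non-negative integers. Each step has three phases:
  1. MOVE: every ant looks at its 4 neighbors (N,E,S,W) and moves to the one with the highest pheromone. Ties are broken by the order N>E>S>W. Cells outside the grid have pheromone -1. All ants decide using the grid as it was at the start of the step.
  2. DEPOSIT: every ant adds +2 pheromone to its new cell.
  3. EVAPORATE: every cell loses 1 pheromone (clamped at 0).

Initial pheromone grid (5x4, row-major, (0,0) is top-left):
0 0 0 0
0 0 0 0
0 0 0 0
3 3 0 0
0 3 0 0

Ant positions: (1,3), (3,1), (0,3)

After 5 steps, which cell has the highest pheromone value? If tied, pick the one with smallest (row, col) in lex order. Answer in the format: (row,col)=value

Step 1: ant0:(1,3)->N->(0,3) | ant1:(3,1)->S->(4,1) | ant2:(0,3)->S->(1,3)
  grid max=4 at (4,1)
Step 2: ant0:(0,3)->S->(1,3) | ant1:(4,1)->N->(3,1) | ant2:(1,3)->N->(0,3)
  grid max=3 at (3,1)
Step 3: ant0:(1,3)->N->(0,3) | ant1:(3,1)->S->(4,1) | ant2:(0,3)->S->(1,3)
  grid max=4 at (4,1)
Step 4: ant0:(0,3)->S->(1,3) | ant1:(4,1)->N->(3,1) | ant2:(1,3)->N->(0,3)
  grid max=4 at (0,3)
Step 5: ant0:(1,3)->N->(0,3) | ant1:(3,1)->S->(4,1) | ant2:(0,3)->S->(1,3)
  grid max=5 at (0,3)
Final grid:
  0 0 0 5
  0 0 0 5
  0 0 0 0
  0 2 0 0
  0 4 0 0
Max pheromone 5 at (0,3)

Answer: (0,3)=5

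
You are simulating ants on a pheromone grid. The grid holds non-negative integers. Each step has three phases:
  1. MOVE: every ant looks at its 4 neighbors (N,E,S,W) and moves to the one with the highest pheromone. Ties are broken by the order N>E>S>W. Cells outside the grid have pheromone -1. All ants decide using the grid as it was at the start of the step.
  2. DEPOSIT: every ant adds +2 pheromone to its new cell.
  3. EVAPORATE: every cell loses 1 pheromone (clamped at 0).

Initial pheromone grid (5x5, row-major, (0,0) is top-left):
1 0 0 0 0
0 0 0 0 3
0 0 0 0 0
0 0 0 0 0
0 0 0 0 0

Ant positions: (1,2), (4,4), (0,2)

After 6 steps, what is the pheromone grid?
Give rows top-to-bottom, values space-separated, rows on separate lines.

After step 1: ants at (0,2),(3,4),(0,3)
  0 0 1 1 0
  0 0 0 0 2
  0 0 0 0 0
  0 0 0 0 1
  0 0 0 0 0
After step 2: ants at (0,3),(2,4),(0,2)
  0 0 2 2 0
  0 0 0 0 1
  0 0 0 0 1
  0 0 0 0 0
  0 0 0 0 0
After step 3: ants at (0,2),(1,4),(0,3)
  0 0 3 3 0
  0 0 0 0 2
  0 0 0 0 0
  0 0 0 0 0
  0 0 0 0 0
After step 4: ants at (0,3),(0,4),(0,2)
  0 0 4 4 1
  0 0 0 0 1
  0 0 0 0 0
  0 0 0 0 0
  0 0 0 0 0
After step 5: ants at (0,2),(0,3),(0,3)
  0 0 5 7 0
  0 0 0 0 0
  0 0 0 0 0
  0 0 0 0 0
  0 0 0 0 0
After step 6: ants at (0,3),(0,2),(0,2)
  0 0 8 8 0
  0 0 0 0 0
  0 0 0 0 0
  0 0 0 0 0
  0 0 0 0 0

0 0 8 8 0
0 0 0 0 0
0 0 0 0 0
0 0 0 0 0
0 0 0 0 0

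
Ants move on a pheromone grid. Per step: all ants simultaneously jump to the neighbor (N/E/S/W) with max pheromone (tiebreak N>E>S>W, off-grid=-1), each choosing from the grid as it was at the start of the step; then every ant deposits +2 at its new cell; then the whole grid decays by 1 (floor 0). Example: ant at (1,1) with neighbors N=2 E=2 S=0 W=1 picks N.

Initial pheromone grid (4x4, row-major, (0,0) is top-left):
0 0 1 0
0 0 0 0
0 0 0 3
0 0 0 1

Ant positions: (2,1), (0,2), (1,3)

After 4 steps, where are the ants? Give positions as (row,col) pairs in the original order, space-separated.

Step 1: ant0:(2,1)->N->(1,1) | ant1:(0,2)->E->(0,3) | ant2:(1,3)->S->(2,3)
  grid max=4 at (2,3)
Step 2: ant0:(1,1)->N->(0,1) | ant1:(0,3)->S->(1,3) | ant2:(2,3)->N->(1,3)
  grid max=3 at (1,3)
Step 3: ant0:(0,1)->E->(0,2) | ant1:(1,3)->S->(2,3) | ant2:(1,3)->S->(2,3)
  grid max=6 at (2,3)
Step 4: ant0:(0,2)->E->(0,3) | ant1:(2,3)->N->(1,3) | ant2:(2,3)->N->(1,3)
  grid max=5 at (1,3)

(0,3) (1,3) (1,3)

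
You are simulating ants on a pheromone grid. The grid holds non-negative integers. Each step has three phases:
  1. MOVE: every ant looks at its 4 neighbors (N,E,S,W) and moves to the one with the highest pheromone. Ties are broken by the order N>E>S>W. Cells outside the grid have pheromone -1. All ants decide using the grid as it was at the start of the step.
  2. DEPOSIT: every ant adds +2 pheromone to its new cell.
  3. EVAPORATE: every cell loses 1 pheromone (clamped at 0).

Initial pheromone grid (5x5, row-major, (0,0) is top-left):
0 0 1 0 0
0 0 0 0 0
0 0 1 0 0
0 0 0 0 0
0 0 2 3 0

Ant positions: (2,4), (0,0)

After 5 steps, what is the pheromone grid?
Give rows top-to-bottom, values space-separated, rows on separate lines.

After step 1: ants at (1,4),(0,1)
  0 1 0 0 0
  0 0 0 0 1
  0 0 0 0 0
  0 0 0 0 0
  0 0 1 2 0
After step 2: ants at (0,4),(0,2)
  0 0 1 0 1
  0 0 0 0 0
  0 0 0 0 0
  0 0 0 0 0
  0 0 0 1 0
After step 3: ants at (1,4),(0,3)
  0 0 0 1 0
  0 0 0 0 1
  0 0 0 0 0
  0 0 0 0 0
  0 0 0 0 0
After step 4: ants at (0,4),(0,4)
  0 0 0 0 3
  0 0 0 0 0
  0 0 0 0 0
  0 0 0 0 0
  0 0 0 0 0
After step 5: ants at (1,4),(1,4)
  0 0 0 0 2
  0 0 0 0 3
  0 0 0 0 0
  0 0 0 0 0
  0 0 0 0 0

0 0 0 0 2
0 0 0 0 3
0 0 0 0 0
0 0 0 0 0
0 0 0 0 0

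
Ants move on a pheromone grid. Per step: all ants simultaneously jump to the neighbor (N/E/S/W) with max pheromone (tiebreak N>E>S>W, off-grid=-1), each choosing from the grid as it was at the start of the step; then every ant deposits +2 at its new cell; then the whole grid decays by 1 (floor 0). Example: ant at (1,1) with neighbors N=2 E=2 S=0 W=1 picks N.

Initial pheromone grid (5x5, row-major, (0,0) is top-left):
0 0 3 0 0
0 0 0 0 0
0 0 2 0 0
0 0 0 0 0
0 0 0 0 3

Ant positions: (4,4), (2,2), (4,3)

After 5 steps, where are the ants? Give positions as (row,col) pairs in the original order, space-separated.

Step 1: ant0:(4,4)->N->(3,4) | ant1:(2,2)->N->(1,2) | ant2:(4,3)->E->(4,4)
  grid max=4 at (4,4)
Step 2: ant0:(3,4)->S->(4,4) | ant1:(1,2)->N->(0,2) | ant2:(4,4)->N->(3,4)
  grid max=5 at (4,4)
Step 3: ant0:(4,4)->N->(3,4) | ant1:(0,2)->E->(0,3) | ant2:(3,4)->S->(4,4)
  grid max=6 at (4,4)
Step 4: ant0:(3,4)->S->(4,4) | ant1:(0,3)->W->(0,2) | ant2:(4,4)->N->(3,4)
  grid max=7 at (4,4)
Step 5: ant0:(4,4)->N->(3,4) | ant1:(0,2)->E->(0,3) | ant2:(3,4)->S->(4,4)
  grid max=8 at (4,4)

(3,4) (0,3) (4,4)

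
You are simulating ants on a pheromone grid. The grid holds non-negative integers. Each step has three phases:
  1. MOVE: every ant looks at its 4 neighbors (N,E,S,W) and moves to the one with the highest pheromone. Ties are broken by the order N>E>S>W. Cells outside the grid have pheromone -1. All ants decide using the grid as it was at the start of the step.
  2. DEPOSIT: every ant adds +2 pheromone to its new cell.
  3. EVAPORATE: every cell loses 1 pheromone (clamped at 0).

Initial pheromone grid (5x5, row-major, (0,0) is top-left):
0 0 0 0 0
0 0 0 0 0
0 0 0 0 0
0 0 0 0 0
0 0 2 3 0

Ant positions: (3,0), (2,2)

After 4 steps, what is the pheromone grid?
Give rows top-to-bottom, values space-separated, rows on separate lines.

After step 1: ants at (2,0),(1,2)
  0 0 0 0 0
  0 0 1 0 0
  1 0 0 0 0
  0 0 0 0 0
  0 0 1 2 0
After step 2: ants at (1,0),(0,2)
  0 0 1 0 0
  1 0 0 0 0
  0 0 0 0 0
  0 0 0 0 0
  0 0 0 1 0
After step 3: ants at (0,0),(0,3)
  1 0 0 1 0
  0 0 0 0 0
  0 0 0 0 0
  0 0 0 0 0
  0 0 0 0 0
After step 4: ants at (0,1),(0,4)
  0 1 0 0 1
  0 0 0 0 0
  0 0 0 0 0
  0 0 0 0 0
  0 0 0 0 0

0 1 0 0 1
0 0 0 0 0
0 0 0 0 0
0 0 0 0 0
0 0 0 0 0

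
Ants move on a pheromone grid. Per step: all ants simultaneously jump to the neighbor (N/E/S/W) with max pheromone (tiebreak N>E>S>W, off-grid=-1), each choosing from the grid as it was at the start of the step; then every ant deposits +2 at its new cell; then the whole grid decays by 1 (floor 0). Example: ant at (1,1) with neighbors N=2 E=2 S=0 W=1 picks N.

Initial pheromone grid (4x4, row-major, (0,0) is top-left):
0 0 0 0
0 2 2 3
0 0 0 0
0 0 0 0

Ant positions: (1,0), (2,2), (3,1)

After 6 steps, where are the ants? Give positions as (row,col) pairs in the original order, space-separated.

Step 1: ant0:(1,0)->E->(1,1) | ant1:(2,2)->N->(1,2) | ant2:(3,1)->N->(2,1)
  grid max=3 at (1,1)
Step 2: ant0:(1,1)->E->(1,2) | ant1:(1,2)->W->(1,1) | ant2:(2,1)->N->(1,1)
  grid max=6 at (1,1)
Step 3: ant0:(1,2)->W->(1,1) | ant1:(1,1)->E->(1,2) | ant2:(1,1)->E->(1,2)
  grid max=7 at (1,1)
Step 4: ant0:(1,1)->E->(1,2) | ant1:(1,2)->W->(1,1) | ant2:(1,2)->W->(1,1)
  grid max=10 at (1,1)
Step 5: ant0:(1,2)->W->(1,1) | ant1:(1,1)->E->(1,2) | ant2:(1,1)->E->(1,2)
  grid max=11 at (1,1)
Step 6: ant0:(1,1)->E->(1,2) | ant1:(1,2)->W->(1,1) | ant2:(1,2)->W->(1,1)
  grid max=14 at (1,1)

(1,2) (1,1) (1,1)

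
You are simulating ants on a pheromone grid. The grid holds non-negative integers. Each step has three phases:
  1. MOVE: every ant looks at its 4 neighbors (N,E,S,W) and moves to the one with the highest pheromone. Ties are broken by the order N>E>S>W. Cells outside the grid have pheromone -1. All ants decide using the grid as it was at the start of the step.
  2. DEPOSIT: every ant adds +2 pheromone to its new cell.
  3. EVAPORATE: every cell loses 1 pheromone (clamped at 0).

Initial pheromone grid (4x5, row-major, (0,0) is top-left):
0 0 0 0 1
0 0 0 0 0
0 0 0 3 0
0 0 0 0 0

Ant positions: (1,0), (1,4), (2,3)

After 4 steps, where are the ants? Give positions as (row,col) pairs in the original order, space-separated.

Step 1: ant0:(1,0)->N->(0,0) | ant1:(1,4)->N->(0,4) | ant2:(2,3)->N->(1,3)
  grid max=2 at (0,4)
Step 2: ant0:(0,0)->E->(0,1) | ant1:(0,4)->S->(1,4) | ant2:(1,3)->S->(2,3)
  grid max=3 at (2,3)
Step 3: ant0:(0,1)->E->(0,2) | ant1:(1,4)->N->(0,4) | ant2:(2,3)->N->(1,3)
  grid max=2 at (0,4)
Step 4: ant0:(0,2)->E->(0,3) | ant1:(0,4)->S->(1,4) | ant2:(1,3)->S->(2,3)
  grid max=3 at (2,3)

(0,3) (1,4) (2,3)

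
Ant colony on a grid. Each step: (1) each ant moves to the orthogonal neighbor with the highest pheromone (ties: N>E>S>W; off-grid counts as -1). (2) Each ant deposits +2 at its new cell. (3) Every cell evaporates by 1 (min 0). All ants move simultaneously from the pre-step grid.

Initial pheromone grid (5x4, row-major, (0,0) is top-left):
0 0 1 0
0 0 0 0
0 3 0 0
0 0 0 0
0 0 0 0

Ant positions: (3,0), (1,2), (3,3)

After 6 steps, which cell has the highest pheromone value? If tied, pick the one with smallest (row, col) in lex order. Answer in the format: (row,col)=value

Answer: (0,3)=5

Derivation:
Step 1: ant0:(3,0)->N->(2,0) | ant1:(1,2)->N->(0,2) | ant2:(3,3)->N->(2,3)
  grid max=2 at (0,2)
Step 2: ant0:(2,0)->E->(2,1) | ant1:(0,2)->E->(0,3) | ant2:(2,3)->N->(1,3)
  grid max=3 at (2,1)
Step 3: ant0:(2,1)->N->(1,1) | ant1:(0,3)->S->(1,3) | ant2:(1,3)->N->(0,3)
  grid max=2 at (0,3)
Step 4: ant0:(1,1)->S->(2,1) | ant1:(1,3)->N->(0,3) | ant2:(0,3)->S->(1,3)
  grid max=3 at (0,3)
Step 5: ant0:(2,1)->N->(1,1) | ant1:(0,3)->S->(1,3) | ant2:(1,3)->N->(0,3)
  grid max=4 at (0,3)
Step 6: ant0:(1,1)->S->(2,1) | ant1:(1,3)->N->(0,3) | ant2:(0,3)->S->(1,3)
  grid max=5 at (0,3)
Final grid:
  0 0 0 5
  0 0 0 5
  0 3 0 0
  0 0 0 0
  0 0 0 0
Max pheromone 5 at (0,3)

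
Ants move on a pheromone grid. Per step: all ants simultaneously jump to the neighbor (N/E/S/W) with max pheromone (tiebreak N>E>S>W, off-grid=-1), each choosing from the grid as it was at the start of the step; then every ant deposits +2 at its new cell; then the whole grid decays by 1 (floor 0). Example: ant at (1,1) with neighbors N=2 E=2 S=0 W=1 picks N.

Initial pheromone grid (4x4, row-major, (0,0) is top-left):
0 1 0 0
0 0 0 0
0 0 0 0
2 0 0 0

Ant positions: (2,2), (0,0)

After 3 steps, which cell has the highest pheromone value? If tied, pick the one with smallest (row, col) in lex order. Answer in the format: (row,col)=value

Step 1: ant0:(2,2)->N->(1,2) | ant1:(0,0)->E->(0,1)
  grid max=2 at (0,1)
Step 2: ant0:(1,2)->N->(0,2) | ant1:(0,1)->E->(0,2)
  grid max=3 at (0,2)
Step 3: ant0:(0,2)->W->(0,1) | ant1:(0,2)->W->(0,1)
  grid max=4 at (0,1)
Final grid:
  0 4 2 0
  0 0 0 0
  0 0 0 0
  0 0 0 0
Max pheromone 4 at (0,1)

Answer: (0,1)=4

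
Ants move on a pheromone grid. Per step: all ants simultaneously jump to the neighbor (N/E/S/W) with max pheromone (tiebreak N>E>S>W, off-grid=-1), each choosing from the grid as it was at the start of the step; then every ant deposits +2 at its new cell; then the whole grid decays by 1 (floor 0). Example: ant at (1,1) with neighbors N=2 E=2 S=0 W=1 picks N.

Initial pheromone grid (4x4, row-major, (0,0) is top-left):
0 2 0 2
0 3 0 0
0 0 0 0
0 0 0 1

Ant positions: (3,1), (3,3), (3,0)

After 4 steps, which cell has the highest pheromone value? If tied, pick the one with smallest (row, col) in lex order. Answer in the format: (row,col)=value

Step 1: ant0:(3,1)->N->(2,1) | ant1:(3,3)->N->(2,3) | ant2:(3,0)->N->(2,0)
  grid max=2 at (1,1)
Step 2: ant0:(2,1)->N->(1,1) | ant1:(2,3)->N->(1,3) | ant2:(2,0)->E->(2,1)
  grid max=3 at (1,1)
Step 3: ant0:(1,1)->S->(2,1) | ant1:(1,3)->N->(0,3) | ant2:(2,1)->N->(1,1)
  grid max=4 at (1,1)
Step 4: ant0:(2,1)->N->(1,1) | ant1:(0,3)->S->(1,3) | ant2:(1,1)->S->(2,1)
  grid max=5 at (1,1)
Final grid:
  0 0 0 0
  0 5 0 1
  0 4 0 0
  0 0 0 0
Max pheromone 5 at (1,1)

Answer: (1,1)=5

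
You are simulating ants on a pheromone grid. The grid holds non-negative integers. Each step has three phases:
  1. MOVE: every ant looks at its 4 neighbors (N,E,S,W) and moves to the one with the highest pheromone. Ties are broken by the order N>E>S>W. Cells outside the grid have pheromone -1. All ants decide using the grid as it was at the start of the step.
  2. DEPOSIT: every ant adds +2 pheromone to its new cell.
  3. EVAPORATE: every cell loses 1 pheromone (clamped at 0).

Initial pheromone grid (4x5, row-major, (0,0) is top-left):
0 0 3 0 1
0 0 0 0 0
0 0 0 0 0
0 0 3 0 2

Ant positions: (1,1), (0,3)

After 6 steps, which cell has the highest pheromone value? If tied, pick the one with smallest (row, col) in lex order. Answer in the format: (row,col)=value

Step 1: ant0:(1,1)->N->(0,1) | ant1:(0,3)->W->(0,2)
  grid max=4 at (0,2)
Step 2: ant0:(0,1)->E->(0,2) | ant1:(0,2)->W->(0,1)
  grid max=5 at (0,2)
Step 3: ant0:(0,2)->W->(0,1) | ant1:(0,1)->E->(0,2)
  grid max=6 at (0,2)
Step 4: ant0:(0,1)->E->(0,2) | ant1:(0,2)->W->(0,1)
  grid max=7 at (0,2)
Step 5: ant0:(0,2)->W->(0,1) | ant1:(0,1)->E->(0,2)
  grid max=8 at (0,2)
Step 6: ant0:(0,1)->E->(0,2) | ant1:(0,2)->W->(0,1)
  grid max=9 at (0,2)
Final grid:
  0 6 9 0 0
  0 0 0 0 0
  0 0 0 0 0
  0 0 0 0 0
Max pheromone 9 at (0,2)

Answer: (0,2)=9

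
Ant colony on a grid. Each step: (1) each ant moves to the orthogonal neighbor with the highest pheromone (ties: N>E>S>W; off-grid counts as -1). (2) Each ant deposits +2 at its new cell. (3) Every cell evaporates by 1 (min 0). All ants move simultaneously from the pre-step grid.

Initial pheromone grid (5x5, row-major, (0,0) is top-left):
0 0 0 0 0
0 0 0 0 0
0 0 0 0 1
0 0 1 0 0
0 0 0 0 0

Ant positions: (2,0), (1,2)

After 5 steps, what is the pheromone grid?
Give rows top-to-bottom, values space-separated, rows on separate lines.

After step 1: ants at (1,0),(0,2)
  0 0 1 0 0
  1 0 0 0 0
  0 0 0 0 0
  0 0 0 0 0
  0 0 0 0 0
After step 2: ants at (0,0),(0,3)
  1 0 0 1 0
  0 0 0 0 0
  0 0 0 0 0
  0 0 0 0 0
  0 0 0 0 0
After step 3: ants at (0,1),(0,4)
  0 1 0 0 1
  0 0 0 0 0
  0 0 0 0 0
  0 0 0 0 0
  0 0 0 0 0
After step 4: ants at (0,2),(1,4)
  0 0 1 0 0
  0 0 0 0 1
  0 0 0 0 0
  0 0 0 0 0
  0 0 0 0 0
After step 5: ants at (0,3),(0,4)
  0 0 0 1 1
  0 0 0 0 0
  0 0 0 0 0
  0 0 0 0 0
  0 0 0 0 0

0 0 0 1 1
0 0 0 0 0
0 0 0 0 0
0 0 0 0 0
0 0 0 0 0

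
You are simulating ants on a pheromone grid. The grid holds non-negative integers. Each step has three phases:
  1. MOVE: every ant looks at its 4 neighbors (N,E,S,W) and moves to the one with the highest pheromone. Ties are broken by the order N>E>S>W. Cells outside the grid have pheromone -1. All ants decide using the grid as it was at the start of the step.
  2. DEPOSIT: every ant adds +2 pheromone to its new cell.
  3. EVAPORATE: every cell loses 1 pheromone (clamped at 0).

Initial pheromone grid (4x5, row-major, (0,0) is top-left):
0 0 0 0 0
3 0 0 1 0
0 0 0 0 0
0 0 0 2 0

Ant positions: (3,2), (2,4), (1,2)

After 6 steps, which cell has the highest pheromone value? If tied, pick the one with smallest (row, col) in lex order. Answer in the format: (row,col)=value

Answer: (1,3)=11

Derivation:
Step 1: ant0:(3,2)->E->(3,3) | ant1:(2,4)->N->(1,4) | ant2:(1,2)->E->(1,3)
  grid max=3 at (3,3)
Step 2: ant0:(3,3)->N->(2,3) | ant1:(1,4)->W->(1,3) | ant2:(1,3)->E->(1,4)
  grid max=3 at (1,3)
Step 3: ant0:(2,3)->N->(1,3) | ant1:(1,3)->E->(1,4) | ant2:(1,4)->W->(1,3)
  grid max=6 at (1,3)
Step 4: ant0:(1,3)->E->(1,4) | ant1:(1,4)->W->(1,3) | ant2:(1,3)->E->(1,4)
  grid max=7 at (1,3)
Step 5: ant0:(1,4)->W->(1,3) | ant1:(1,3)->E->(1,4) | ant2:(1,4)->W->(1,3)
  grid max=10 at (1,3)
Step 6: ant0:(1,3)->E->(1,4) | ant1:(1,4)->W->(1,3) | ant2:(1,3)->E->(1,4)
  grid max=11 at (1,3)
Final grid:
  0 0 0 0 0
  0 0 0 11 10
  0 0 0 0 0
  0 0 0 0 0
Max pheromone 11 at (1,3)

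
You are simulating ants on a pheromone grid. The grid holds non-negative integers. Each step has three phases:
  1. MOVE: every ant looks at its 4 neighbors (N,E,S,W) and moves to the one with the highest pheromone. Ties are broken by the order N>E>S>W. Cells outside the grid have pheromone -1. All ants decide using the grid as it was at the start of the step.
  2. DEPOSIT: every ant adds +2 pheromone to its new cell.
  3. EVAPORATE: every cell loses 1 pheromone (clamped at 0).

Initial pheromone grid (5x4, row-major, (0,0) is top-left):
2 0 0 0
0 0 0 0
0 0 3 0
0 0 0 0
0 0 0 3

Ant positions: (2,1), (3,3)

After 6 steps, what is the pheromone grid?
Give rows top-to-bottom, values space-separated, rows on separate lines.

After step 1: ants at (2,2),(4,3)
  1 0 0 0
  0 0 0 0
  0 0 4 0
  0 0 0 0
  0 0 0 4
After step 2: ants at (1,2),(3,3)
  0 0 0 0
  0 0 1 0
  0 0 3 0
  0 0 0 1
  0 0 0 3
After step 3: ants at (2,2),(4,3)
  0 0 0 0
  0 0 0 0
  0 0 4 0
  0 0 0 0
  0 0 0 4
After step 4: ants at (1,2),(3,3)
  0 0 0 0
  0 0 1 0
  0 0 3 0
  0 0 0 1
  0 0 0 3
After step 5: ants at (2,2),(4,3)
  0 0 0 0
  0 0 0 0
  0 0 4 0
  0 0 0 0
  0 0 0 4
After step 6: ants at (1,2),(3,3)
  0 0 0 0
  0 0 1 0
  0 0 3 0
  0 0 0 1
  0 0 0 3

0 0 0 0
0 0 1 0
0 0 3 0
0 0 0 1
0 0 0 3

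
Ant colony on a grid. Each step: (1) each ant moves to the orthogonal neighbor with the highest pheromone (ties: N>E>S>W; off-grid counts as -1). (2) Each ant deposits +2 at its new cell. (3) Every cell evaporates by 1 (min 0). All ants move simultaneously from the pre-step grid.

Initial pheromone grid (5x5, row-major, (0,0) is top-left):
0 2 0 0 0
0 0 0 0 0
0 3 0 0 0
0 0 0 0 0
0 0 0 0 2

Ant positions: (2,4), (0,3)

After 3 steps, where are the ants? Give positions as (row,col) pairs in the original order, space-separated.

Step 1: ant0:(2,4)->N->(1,4) | ant1:(0,3)->E->(0,4)
  grid max=2 at (2,1)
Step 2: ant0:(1,4)->N->(0,4) | ant1:(0,4)->S->(1,4)
  grid max=2 at (0,4)
Step 3: ant0:(0,4)->S->(1,4) | ant1:(1,4)->N->(0,4)
  grid max=3 at (0,4)

(1,4) (0,4)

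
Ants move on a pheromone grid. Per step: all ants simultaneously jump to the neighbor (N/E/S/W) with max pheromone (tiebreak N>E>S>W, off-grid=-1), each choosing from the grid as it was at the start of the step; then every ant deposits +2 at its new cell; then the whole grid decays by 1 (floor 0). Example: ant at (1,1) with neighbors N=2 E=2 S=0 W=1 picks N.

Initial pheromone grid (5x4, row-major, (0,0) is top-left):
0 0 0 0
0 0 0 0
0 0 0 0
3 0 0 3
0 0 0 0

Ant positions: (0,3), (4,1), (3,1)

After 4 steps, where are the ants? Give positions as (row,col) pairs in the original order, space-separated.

Step 1: ant0:(0,3)->S->(1,3) | ant1:(4,1)->N->(3,1) | ant2:(3,1)->W->(3,0)
  grid max=4 at (3,0)
Step 2: ant0:(1,3)->N->(0,3) | ant1:(3,1)->W->(3,0) | ant2:(3,0)->E->(3,1)
  grid max=5 at (3,0)
Step 3: ant0:(0,3)->S->(1,3) | ant1:(3,0)->E->(3,1) | ant2:(3,1)->W->(3,0)
  grid max=6 at (3,0)
Step 4: ant0:(1,3)->N->(0,3) | ant1:(3,1)->W->(3,0) | ant2:(3,0)->E->(3,1)
  grid max=7 at (3,0)

(0,3) (3,0) (3,1)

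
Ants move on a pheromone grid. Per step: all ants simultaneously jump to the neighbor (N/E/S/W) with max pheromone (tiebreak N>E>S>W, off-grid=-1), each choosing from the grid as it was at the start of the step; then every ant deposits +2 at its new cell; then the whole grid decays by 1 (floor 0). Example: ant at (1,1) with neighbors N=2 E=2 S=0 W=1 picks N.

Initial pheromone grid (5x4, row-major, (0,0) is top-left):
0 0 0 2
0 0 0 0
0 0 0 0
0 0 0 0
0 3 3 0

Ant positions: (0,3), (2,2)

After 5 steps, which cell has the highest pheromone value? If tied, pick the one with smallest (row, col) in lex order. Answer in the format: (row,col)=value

Answer: (0,3)=5

Derivation:
Step 1: ant0:(0,3)->S->(1,3) | ant1:(2,2)->N->(1,2)
  grid max=2 at (4,1)
Step 2: ant0:(1,3)->N->(0,3) | ant1:(1,2)->E->(1,3)
  grid max=2 at (0,3)
Step 3: ant0:(0,3)->S->(1,3) | ant1:(1,3)->N->(0,3)
  grid max=3 at (0,3)
Step 4: ant0:(1,3)->N->(0,3) | ant1:(0,3)->S->(1,3)
  grid max=4 at (0,3)
Step 5: ant0:(0,3)->S->(1,3) | ant1:(1,3)->N->(0,3)
  grid max=5 at (0,3)
Final grid:
  0 0 0 5
  0 0 0 5
  0 0 0 0
  0 0 0 0
  0 0 0 0
Max pheromone 5 at (0,3)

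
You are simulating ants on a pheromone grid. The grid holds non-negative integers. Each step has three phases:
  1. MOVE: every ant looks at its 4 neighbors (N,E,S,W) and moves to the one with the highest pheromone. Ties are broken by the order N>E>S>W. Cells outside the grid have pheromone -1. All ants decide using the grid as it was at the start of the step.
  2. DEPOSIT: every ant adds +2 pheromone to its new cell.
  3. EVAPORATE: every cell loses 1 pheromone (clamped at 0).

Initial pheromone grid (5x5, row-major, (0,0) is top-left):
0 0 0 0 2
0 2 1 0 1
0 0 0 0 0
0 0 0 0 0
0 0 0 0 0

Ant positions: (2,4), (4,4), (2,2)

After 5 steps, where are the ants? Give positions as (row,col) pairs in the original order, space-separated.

Step 1: ant0:(2,4)->N->(1,4) | ant1:(4,4)->N->(3,4) | ant2:(2,2)->N->(1,2)
  grid max=2 at (1,2)
Step 2: ant0:(1,4)->N->(0,4) | ant1:(3,4)->N->(2,4) | ant2:(1,2)->W->(1,1)
  grid max=2 at (0,4)
Step 3: ant0:(0,4)->S->(1,4) | ant1:(2,4)->N->(1,4) | ant2:(1,1)->E->(1,2)
  grid max=4 at (1,4)
Step 4: ant0:(1,4)->N->(0,4) | ant1:(1,4)->N->(0,4) | ant2:(1,2)->W->(1,1)
  grid max=4 at (0,4)
Step 5: ant0:(0,4)->S->(1,4) | ant1:(0,4)->S->(1,4) | ant2:(1,1)->E->(1,2)
  grid max=6 at (1,4)

(1,4) (1,4) (1,2)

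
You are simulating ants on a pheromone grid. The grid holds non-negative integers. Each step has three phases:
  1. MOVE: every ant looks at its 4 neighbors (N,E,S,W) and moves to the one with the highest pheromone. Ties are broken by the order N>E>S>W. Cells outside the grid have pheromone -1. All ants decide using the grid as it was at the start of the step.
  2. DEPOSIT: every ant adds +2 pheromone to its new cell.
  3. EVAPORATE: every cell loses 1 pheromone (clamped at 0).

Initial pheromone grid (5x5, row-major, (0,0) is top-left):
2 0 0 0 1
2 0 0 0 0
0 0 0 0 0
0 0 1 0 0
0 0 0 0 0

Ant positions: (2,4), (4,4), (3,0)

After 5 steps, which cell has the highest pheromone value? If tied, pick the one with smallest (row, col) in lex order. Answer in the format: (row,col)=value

Step 1: ant0:(2,4)->N->(1,4) | ant1:(4,4)->N->(3,4) | ant2:(3,0)->N->(2,0)
  grid max=1 at (0,0)
Step 2: ant0:(1,4)->N->(0,4) | ant1:(3,4)->N->(2,4) | ant2:(2,0)->N->(1,0)
  grid max=2 at (1,0)
Step 3: ant0:(0,4)->S->(1,4) | ant1:(2,4)->N->(1,4) | ant2:(1,0)->N->(0,0)
  grid max=3 at (1,4)
Step 4: ant0:(1,4)->N->(0,4) | ant1:(1,4)->N->(0,4) | ant2:(0,0)->S->(1,0)
  grid max=3 at (0,4)
Step 5: ant0:(0,4)->S->(1,4) | ant1:(0,4)->S->(1,4) | ant2:(1,0)->N->(0,0)
  grid max=5 at (1,4)
Final grid:
  1 0 0 0 2
  1 0 0 0 5
  0 0 0 0 0
  0 0 0 0 0
  0 0 0 0 0
Max pheromone 5 at (1,4)

Answer: (1,4)=5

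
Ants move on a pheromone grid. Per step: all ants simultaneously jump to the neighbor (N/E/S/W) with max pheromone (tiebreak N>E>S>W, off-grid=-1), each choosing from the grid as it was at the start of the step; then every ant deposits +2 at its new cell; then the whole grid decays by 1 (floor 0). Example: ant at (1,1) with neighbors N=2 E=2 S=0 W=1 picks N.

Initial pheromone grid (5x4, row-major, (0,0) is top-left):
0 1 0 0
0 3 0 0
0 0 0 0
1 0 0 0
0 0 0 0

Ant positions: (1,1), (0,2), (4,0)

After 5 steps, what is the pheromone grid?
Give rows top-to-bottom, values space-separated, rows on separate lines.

After step 1: ants at (0,1),(0,1),(3,0)
  0 4 0 0
  0 2 0 0
  0 0 0 0
  2 0 0 0
  0 0 0 0
After step 2: ants at (1,1),(1,1),(2,0)
  0 3 0 0
  0 5 0 0
  1 0 0 0
  1 0 0 0
  0 0 0 0
After step 3: ants at (0,1),(0,1),(3,0)
  0 6 0 0
  0 4 0 0
  0 0 0 0
  2 0 0 0
  0 0 0 0
After step 4: ants at (1,1),(1,1),(2,0)
  0 5 0 0
  0 7 0 0
  1 0 0 0
  1 0 0 0
  0 0 0 0
After step 5: ants at (0,1),(0,1),(3,0)
  0 8 0 0
  0 6 0 0
  0 0 0 0
  2 0 0 0
  0 0 0 0

0 8 0 0
0 6 0 0
0 0 0 0
2 0 0 0
0 0 0 0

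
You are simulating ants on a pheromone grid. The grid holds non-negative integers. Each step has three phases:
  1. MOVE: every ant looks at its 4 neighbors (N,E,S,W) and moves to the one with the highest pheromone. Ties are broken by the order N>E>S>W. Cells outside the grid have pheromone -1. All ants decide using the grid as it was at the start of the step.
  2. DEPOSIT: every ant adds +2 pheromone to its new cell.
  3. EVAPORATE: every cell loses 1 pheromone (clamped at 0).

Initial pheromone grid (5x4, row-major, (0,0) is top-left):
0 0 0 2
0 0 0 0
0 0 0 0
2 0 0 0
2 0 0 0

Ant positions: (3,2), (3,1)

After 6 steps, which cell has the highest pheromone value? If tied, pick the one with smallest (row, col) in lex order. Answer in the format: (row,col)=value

Answer: (3,0)=2

Derivation:
Step 1: ant0:(3,2)->N->(2,2) | ant1:(3,1)->W->(3,0)
  grid max=3 at (3,0)
Step 2: ant0:(2,2)->N->(1,2) | ant1:(3,0)->S->(4,0)
  grid max=2 at (3,0)
Step 3: ant0:(1,2)->N->(0,2) | ant1:(4,0)->N->(3,0)
  grid max=3 at (3,0)
Step 4: ant0:(0,2)->E->(0,3) | ant1:(3,0)->S->(4,0)
  grid max=2 at (3,0)
Step 5: ant0:(0,3)->S->(1,3) | ant1:(4,0)->N->(3,0)
  grid max=3 at (3,0)
Step 6: ant0:(1,3)->N->(0,3) | ant1:(3,0)->S->(4,0)
  grid max=2 at (3,0)
Final grid:
  0 0 0 1
  0 0 0 0
  0 0 0 0
  2 0 0 0
  2 0 0 0
Max pheromone 2 at (3,0)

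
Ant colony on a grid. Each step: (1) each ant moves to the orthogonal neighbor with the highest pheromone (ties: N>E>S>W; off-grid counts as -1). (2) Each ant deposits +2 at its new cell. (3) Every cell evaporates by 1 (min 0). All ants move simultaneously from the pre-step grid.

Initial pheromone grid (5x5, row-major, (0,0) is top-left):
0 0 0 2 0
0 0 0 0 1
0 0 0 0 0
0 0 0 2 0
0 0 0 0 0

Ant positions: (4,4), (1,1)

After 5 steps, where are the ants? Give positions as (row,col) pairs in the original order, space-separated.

Step 1: ant0:(4,4)->N->(3,4) | ant1:(1,1)->N->(0,1)
  grid max=1 at (0,1)
Step 2: ant0:(3,4)->W->(3,3) | ant1:(0,1)->E->(0,2)
  grid max=2 at (3,3)
Step 3: ant0:(3,3)->N->(2,3) | ant1:(0,2)->E->(0,3)
  grid max=1 at (0,3)
Step 4: ant0:(2,3)->S->(3,3) | ant1:(0,3)->E->(0,4)
  grid max=2 at (3,3)
Step 5: ant0:(3,3)->N->(2,3) | ant1:(0,4)->S->(1,4)
  grid max=1 at (1,4)

(2,3) (1,4)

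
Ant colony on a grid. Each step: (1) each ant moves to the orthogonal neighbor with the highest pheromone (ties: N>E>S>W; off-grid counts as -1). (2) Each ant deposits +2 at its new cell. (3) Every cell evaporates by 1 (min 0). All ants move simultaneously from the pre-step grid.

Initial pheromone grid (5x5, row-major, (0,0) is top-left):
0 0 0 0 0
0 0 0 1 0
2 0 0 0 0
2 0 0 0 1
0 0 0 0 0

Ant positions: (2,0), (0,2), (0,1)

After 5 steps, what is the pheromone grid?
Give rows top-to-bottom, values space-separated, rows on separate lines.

After step 1: ants at (3,0),(0,3),(0,2)
  0 0 1 1 0
  0 0 0 0 0
  1 0 0 0 0
  3 0 0 0 0
  0 0 0 0 0
After step 2: ants at (2,0),(0,2),(0,3)
  0 0 2 2 0
  0 0 0 0 0
  2 0 0 0 0
  2 0 0 0 0
  0 0 0 0 0
After step 3: ants at (3,0),(0,3),(0,2)
  0 0 3 3 0
  0 0 0 0 0
  1 0 0 0 0
  3 0 0 0 0
  0 0 0 0 0
After step 4: ants at (2,0),(0,2),(0,3)
  0 0 4 4 0
  0 0 0 0 0
  2 0 0 0 0
  2 0 0 0 0
  0 0 0 0 0
After step 5: ants at (3,0),(0,3),(0,2)
  0 0 5 5 0
  0 0 0 0 0
  1 0 0 0 0
  3 0 0 0 0
  0 0 0 0 0

0 0 5 5 0
0 0 0 0 0
1 0 0 0 0
3 0 0 0 0
0 0 0 0 0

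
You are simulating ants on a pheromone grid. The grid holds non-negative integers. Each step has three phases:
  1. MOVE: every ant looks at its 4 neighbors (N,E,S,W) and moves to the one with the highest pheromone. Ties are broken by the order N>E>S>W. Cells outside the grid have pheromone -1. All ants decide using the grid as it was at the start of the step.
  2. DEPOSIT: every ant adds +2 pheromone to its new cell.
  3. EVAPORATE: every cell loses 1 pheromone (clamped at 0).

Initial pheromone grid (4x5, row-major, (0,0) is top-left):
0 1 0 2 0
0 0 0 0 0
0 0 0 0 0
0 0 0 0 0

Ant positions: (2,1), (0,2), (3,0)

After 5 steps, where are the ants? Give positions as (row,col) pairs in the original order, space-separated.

Step 1: ant0:(2,1)->N->(1,1) | ant1:(0,2)->E->(0,3) | ant2:(3,0)->N->(2,0)
  grid max=3 at (0,3)
Step 2: ant0:(1,1)->N->(0,1) | ant1:(0,3)->E->(0,4) | ant2:(2,0)->N->(1,0)
  grid max=2 at (0,3)
Step 3: ant0:(0,1)->E->(0,2) | ant1:(0,4)->W->(0,3) | ant2:(1,0)->N->(0,0)
  grid max=3 at (0,3)
Step 4: ant0:(0,2)->E->(0,3) | ant1:(0,3)->W->(0,2) | ant2:(0,0)->E->(0,1)
  grid max=4 at (0,3)
Step 5: ant0:(0,3)->W->(0,2) | ant1:(0,2)->E->(0,3) | ant2:(0,1)->E->(0,2)
  grid max=5 at (0,2)

(0,2) (0,3) (0,2)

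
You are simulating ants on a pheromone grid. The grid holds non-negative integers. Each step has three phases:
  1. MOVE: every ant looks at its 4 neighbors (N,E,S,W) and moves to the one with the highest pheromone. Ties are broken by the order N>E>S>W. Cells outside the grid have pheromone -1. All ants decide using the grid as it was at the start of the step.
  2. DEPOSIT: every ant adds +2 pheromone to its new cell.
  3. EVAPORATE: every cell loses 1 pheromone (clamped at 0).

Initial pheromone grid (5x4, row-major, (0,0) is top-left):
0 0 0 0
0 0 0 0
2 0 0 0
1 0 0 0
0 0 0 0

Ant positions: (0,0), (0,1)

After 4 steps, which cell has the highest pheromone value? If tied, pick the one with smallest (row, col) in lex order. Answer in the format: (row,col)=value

Step 1: ant0:(0,0)->E->(0,1) | ant1:(0,1)->E->(0,2)
  grid max=1 at (0,1)
Step 2: ant0:(0,1)->E->(0,2) | ant1:(0,2)->W->(0,1)
  grid max=2 at (0,1)
Step 3: ant0:(0,2)->W->(0,1) | ant1:(0,1)->E->(0,2)
  grid max=3 at (0,1)
Step 4: ant0:(0,1)->E->(0,2) | ant1:(0,2)->W->(0,1)
  grid max=4 at (0,1)
Final grid:
  0 4 4 0
  0 0 0 0
  0 0 0 0
  0 0 0 0
  0 0 0 0
Max pheromone 4 at (0,1)

Answer: (0,1)=4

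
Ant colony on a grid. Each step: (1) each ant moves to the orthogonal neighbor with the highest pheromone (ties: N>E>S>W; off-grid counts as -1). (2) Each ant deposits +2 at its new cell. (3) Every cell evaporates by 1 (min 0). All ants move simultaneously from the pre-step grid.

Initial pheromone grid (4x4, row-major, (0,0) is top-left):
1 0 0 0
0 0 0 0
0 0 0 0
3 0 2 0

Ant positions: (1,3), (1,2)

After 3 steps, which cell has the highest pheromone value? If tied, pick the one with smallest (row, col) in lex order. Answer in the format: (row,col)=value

Step 1: ant0:(1,3)->N->(0,3) | ant1:(1,2)->N->(0,2)
  grid max=2 at (3,0)
Step 2: ant0:(0,3)->W->(0,2) | ant1:(0,2)->E->(0,3)
  grid max=2 at (0,2)
Step 3: ant0:(0,2)->E->(0,3) | ant1:(0,3)->W->(0,2)
  grid max=3 at (0,2)
Final grid:
  0 0 3 3
  0 0 0 0
  0 0 0 0
  0 0 0 0
Max pheromone 3 at (0,2)

Answer: (0,2)=3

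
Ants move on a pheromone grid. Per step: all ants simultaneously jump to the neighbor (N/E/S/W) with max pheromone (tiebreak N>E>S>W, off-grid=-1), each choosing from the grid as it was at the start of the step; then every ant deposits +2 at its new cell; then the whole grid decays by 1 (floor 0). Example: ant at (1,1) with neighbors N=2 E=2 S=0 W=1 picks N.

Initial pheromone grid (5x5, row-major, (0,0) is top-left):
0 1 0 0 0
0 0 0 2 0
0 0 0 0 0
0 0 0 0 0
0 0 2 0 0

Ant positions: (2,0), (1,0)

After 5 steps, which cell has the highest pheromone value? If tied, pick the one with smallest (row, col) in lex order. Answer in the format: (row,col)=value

Step 1: ant0:(2,0)->N->(1,0) | ant1:(1,0)->N->(0,0)
  grid max=1 at (0,0)
Step 2: ant0:(1,0)->N->(0,0) | ant1:(0,0)->S->(1,0)
  grid max=2 at (0,0)
Step 3: ant0:(0,0)->S->(1,0) | ant1:(1,0)->N->(0,0)
  grid max=3 at (0,0)
Step 4: ant0:(1,0)->N->(0,0) | ant1:(0,0)->S->(1,0)
  grid max=4 at (0,0)
Step 5: ant0:(0,0)->S->(1,0) | ant1:(1,0)->N->(0,0)
  grid max=5 at (0,0)
Final grid:
  5 0 0 0 0
  5 0 0 0 0
  0 0 0 0 0
  0 0 0 0 0
  0 0 0 0 0
Max pheromone 5 at (0,0)

Answer: (0,0)=5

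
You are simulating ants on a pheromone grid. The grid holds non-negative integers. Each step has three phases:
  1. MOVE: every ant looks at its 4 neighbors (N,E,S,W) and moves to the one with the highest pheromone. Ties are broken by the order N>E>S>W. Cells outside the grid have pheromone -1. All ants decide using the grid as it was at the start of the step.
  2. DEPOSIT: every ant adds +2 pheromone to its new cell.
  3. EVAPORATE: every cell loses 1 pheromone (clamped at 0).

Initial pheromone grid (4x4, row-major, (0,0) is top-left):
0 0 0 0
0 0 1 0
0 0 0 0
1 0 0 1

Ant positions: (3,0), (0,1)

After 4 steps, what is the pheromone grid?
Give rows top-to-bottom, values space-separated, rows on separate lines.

After step 1: ants at (2,0),(0,2)
  0 0 1 0
  0 0 0 0
  1 0 0 0
  0 0 0 0
After step 2: ants at (1,0),(0,3)
  0 0 0 1
  1 0 0 0
  0 0 0 0
  0 0 0 0
After step 3: ants at (0,0),(1,3)
  1 0 0 0
  0 0 0 1
  0 0 0 0
  0 0 0 0
After step 4: ants at (0,1),(0,3)
  0 1 0 1
  0 0 0 0
  0 0 0 0
  0 0 0 0

0 1 0 1
0 0 0 0
0 0 0 0
0 0 0 0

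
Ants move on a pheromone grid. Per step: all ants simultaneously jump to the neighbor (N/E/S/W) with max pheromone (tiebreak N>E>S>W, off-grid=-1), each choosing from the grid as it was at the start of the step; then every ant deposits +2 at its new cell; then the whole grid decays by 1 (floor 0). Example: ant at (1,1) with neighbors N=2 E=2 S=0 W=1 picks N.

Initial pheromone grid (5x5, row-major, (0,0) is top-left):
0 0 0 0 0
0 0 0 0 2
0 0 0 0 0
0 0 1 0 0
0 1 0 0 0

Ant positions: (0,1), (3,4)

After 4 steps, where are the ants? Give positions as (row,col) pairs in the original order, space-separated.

Step 1: ant0:(0,1)->E->(0,2) | ant1:(3,4)->N->(2,4)
  grid max=1 at (0,2)
Step 2: ant0:(0,2)->E->(0,3) | ant1:(2,4)->N->(1,4)
  grid max=2 at (1,4)
Step 3: ant0:(0,3)->E->(0,4) | ant1:(1,4)->N->(0,4)
  grid max=3 at (0,4)
Step 4: ant0:(0,4)->S->(1,4) | ant1:(0,4)->S->(1,4)
  grid max=4 at (1,4)

(1,4) (1,4)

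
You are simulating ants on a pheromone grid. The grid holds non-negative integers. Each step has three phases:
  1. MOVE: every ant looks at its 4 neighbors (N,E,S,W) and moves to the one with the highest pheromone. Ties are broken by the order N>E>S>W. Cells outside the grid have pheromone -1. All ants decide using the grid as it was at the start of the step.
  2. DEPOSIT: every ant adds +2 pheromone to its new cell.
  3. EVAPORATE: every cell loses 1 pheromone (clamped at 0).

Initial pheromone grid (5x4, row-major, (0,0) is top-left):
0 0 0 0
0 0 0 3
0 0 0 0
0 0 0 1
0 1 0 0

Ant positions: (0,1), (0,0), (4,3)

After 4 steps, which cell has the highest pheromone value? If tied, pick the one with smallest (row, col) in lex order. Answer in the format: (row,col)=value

Answer: (0,1)=4

Derivation:
Step 1: ant0:(0,1)->E->(0,2) | ant1:(0,0)->E->(0,1) | ant2:(4,3)->N->(3,3)
  grid max=2 at (1,3)
Step 2: ant0:(0,2)->W->(0,1) | ant1:(0,1)->E->(0,2) | ant2:(3,3)->N->(2,3)
  grid max=2 at (0,1)
Step 3: ant0:(0,1)->E->(0,2) | ant1:(0,2)->W->(0,1) | ant2:(2,3)->N->(1,3)
  grid max=3 at (0,1)
Step 4: ant0:(0,2)->W->(0,1) | ant1:(0,1)->E->(0,2) | ant2:(1,3)->N->(0,3)
  grid max=4 at (0,1)
Final grid:
  0 4 4 1
  0 0 0 1
  0 0 0 0
  0 0 0 0
  0 0 0 0
Max pheromone 4 at (0,1)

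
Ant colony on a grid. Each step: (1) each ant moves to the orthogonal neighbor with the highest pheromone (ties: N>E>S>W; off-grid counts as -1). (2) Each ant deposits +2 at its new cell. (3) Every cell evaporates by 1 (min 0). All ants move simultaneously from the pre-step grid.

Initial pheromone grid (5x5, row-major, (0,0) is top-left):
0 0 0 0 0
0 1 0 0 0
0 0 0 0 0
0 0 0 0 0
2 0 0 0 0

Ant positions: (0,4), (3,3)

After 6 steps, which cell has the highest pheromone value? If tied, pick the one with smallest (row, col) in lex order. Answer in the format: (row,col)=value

Step 1: ant0:(0,4)->S->(1,4) | ant1:(3,3)->N->(2,3)
  grid max=1 at (1,4)
Step 2: ant0:(1,4)->N->(0,4) | ant1:(2,3)->N->(1,3)
  grid max=1 at (0,4)
Step 3: ant0:(0,4)->S->(1,4) | ant1:(1,3)->N->(0,3)
  grid max=1 at (0,3)
Step 4: ant0:(1,4)->N->(0,4) | ant1:(0,3)->E->(0,4)
  grid max=3 at (0,4)
Step 5: ant0:(0,4)->S->(1,4) | ant1:(0,4)->S->(1,4)
  grid max=3 at (1,4)
Step 6: ant0:(1,4)->N->(0,4) | ant1:(1,4)->N->(0,4)
  grid max=5 at (0,4)
Final grid:
  0 0 0 0 5
  0 0 0 0 2
  0 0 0 0 0
  0 0 0 0 0
  0 0 0 0 0
Max pheromone 5 at (0,4)

Answer: (0,4)=5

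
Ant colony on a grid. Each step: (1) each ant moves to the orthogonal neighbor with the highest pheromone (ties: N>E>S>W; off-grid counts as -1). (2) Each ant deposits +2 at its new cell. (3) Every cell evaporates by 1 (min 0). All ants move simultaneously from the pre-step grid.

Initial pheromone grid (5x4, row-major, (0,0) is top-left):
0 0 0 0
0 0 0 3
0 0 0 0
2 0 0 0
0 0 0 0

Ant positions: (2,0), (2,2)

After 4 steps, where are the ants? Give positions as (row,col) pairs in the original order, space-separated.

Step 1: ant0:(2,0)->S->(3,0) | ant1:(2,2)->N->(1,2)
  grid max=3 at (3,0)
Step 2: ant0:(3,0)->N->(2,0) | ant1:(1,2)->E->(1,3)
  grid max=3 at (1,3)
Step 3: ant0:(2,0)->S->(3,0) | ant1:(1,3)->N->(0,3)
  grid max=3 at (3,0)
Step 4: ant0:(3,0)->N->(2,0) | ant1:(0,3)->S->(1,3)
  grid max=3 at (1,3)

(2,0) (1,3)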